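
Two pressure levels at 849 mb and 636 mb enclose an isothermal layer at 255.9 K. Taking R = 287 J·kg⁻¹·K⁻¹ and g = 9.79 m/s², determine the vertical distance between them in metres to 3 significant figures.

Δz ≈ 2170 m

Hypsometric equation: Δz = (R T̄/g) ln(P₁/P₂).
R T̄/g = 287 × 255.9 / 9.79 = 7501.9 m.
ln(849/636) = ln(1.3349) = 0.28886.
Δz = 7501.9 × 0.28886 = 2167.0 m.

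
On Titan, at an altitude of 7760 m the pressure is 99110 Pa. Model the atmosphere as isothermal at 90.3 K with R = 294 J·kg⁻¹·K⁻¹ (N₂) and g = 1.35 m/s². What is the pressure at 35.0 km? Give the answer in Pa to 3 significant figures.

Scale height: H = RT/g = 294 × 90.3 / 1.35 = 19665 m.
Between two levels, P₂ = P₁ exp(−Δz/H) with Δz = z₂ − z₁.
Δz = 35000 − 7760.0 = 27240 m; Δz/H = 27240/19665 = 1.3852.
P₂ = 99110 × exp(−1.3852) = 99110 × 0.25027 = 24804 Pa.

P ≈ 24800 Pa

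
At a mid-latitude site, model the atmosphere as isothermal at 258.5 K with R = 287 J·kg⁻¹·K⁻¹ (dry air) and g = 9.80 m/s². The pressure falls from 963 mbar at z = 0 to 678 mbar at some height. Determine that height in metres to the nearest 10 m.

z ≈ 2660 m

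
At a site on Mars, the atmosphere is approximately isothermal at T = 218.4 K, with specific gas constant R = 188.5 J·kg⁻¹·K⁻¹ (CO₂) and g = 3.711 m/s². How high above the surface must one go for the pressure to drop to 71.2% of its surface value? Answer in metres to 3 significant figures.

Scale height: H = RT/g = 188.5 × 218.4 / 3.711 = 11094 m.
Set P/P₀ = exp(−z/H) = 0.712, so z = −H ln(0.712).
−ln(0.712) = 0.33968; z = 11094 × 0.33968 = 3768.4 m.

z ≈ 3770 m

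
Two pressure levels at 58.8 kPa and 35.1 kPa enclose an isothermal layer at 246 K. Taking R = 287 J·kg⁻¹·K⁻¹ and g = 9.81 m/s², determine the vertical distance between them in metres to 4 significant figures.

Δz ≈ 3713 m

Hypsometric equation: Δz = (R T̄/g) ln(P₁/P₂).
R T̄/g = 287 × 246 / 9.81 = 7196.9 m.
ln(58.8/35.1) = ln(1.6752) = 0.51593.
Δz = 7196.9 × 0.51593 = 3713.1 m.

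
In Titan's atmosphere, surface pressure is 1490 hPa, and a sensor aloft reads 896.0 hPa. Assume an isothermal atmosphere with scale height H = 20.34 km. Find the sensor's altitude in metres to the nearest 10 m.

Invert the barometric formula: z = H ln(P₀/P).
P₀/P = 1490/896.0 = 1.6629; ln(1.6629) = 0.50856.
z = 20340 × 0.50856 = 10344 m.

z ≈ 10340 m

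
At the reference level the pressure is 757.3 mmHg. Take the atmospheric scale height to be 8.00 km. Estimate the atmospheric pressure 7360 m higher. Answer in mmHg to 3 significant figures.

Barometric formula: P = P₀ exp(−z/H).
z/H = 7360.0/8000.0 = 0.92000; exp(−0.92000) = 0.39852.
P = 757.3 × 0.39852 = 301.80 mmHg.

P ≈ 302 mmHg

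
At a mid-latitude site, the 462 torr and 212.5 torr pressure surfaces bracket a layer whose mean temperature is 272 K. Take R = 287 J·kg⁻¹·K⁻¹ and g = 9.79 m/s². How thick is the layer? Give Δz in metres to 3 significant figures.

Hypsometric equation: Δz = (R T̄/g) ln(P₁/P₂).
R T̄/g = 287 × 272 / 9.79 = 7973.9 m.
ln(462/212.5) = ln(2.1741) = 0.77661.
Δz = 7973.9 × 0.77661 = 6192.6 m.

Δz ≈ 6190 m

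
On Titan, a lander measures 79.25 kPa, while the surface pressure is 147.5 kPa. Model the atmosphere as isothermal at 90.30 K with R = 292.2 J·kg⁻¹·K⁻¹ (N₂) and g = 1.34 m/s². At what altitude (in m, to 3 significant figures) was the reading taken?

z ≈ 12200 m

Scale height: H = RT/g = 292.2 × 90.30 / 1.34 = 19691 m.
Invert the barometric formula: z = H ln(P₀/P).
P₀/P = 147.5/79.25 = 1.8612; ln(1.8612) = 0.62122.
z = 19691 × 0.62122 = 12232 m.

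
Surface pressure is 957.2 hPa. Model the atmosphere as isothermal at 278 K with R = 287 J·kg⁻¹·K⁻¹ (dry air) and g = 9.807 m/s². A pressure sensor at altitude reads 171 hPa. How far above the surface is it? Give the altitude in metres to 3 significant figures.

Scale height: H = RT/g = 287 × 278 / 9.807 = 8135.6 m.
Invert the barometric formula: z = H ln(P₀/P).
P₀/P = 957.2/171 = 5.5977; ln(5.5977) = 1.7224.
z = 8135.6 × 1.7224 = 14013 m.

z ≈ 14000 m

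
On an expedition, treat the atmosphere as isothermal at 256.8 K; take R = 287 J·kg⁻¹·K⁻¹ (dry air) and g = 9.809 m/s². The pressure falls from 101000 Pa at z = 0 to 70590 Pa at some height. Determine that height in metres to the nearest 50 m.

z ≈ 2700 m

Scale height: H = RT/g = 287 × 256.8 / 9.809 = 7513.7 m.
Invert the barometric formula: z = H ln(P₀/P).
P₀/P = 101000/70590 = 1.4308; ln(1.4308) = 0.35823.
z = 7513.7 × 0.35823 = 2691.6 m.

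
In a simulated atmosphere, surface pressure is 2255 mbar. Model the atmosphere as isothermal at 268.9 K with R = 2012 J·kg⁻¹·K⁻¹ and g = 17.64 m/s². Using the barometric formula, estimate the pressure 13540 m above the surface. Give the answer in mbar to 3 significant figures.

Scale height: H = RT/g = 2012 × 268.9 / 17.64 = 30670 m.
Barometric formula: P = P₀ exp(−z/H).
z/H = 13540/30670 = 0.44147; exp(−0.44147) = 0.64309.
P = 2255 × 0.64309 = 1450.2 mbar.

P ≈ 1450 mbar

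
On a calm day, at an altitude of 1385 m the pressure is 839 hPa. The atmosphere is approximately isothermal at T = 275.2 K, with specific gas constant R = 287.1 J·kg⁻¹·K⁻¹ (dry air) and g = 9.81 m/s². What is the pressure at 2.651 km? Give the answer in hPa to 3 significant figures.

P ≈ 717 hPa

Scale height: H = RT/g = 287.1 × 275.2 / 9.81 = 8054.0 m.
Between two levels, P₂ = P₁ exp(−Δz/H) with Δz = z₂ − z₁.
Δz = 2651.0 − 1385.0 = 1266.0 m; Δz/H = 1266.0/8054.0 = 0.15719.
P₂ = 839 × exp(−0.15719) = 839 × 0.85454 = 716.96 hPa.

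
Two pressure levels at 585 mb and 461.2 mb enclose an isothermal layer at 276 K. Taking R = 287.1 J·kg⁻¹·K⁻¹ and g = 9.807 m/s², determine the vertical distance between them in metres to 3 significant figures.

Hypsometric equation: Δz = (R T̄/g) ln(P₁/P₂).
R T̄/g = 287.1 × 276 / 9.807 = 8079.9 m.
ln(585/461.2) = ln(1.2684) = 0.23776.
Δz = 8079.9 × 0.23776 = 1921.1 m.

Δz ≈ 1920 m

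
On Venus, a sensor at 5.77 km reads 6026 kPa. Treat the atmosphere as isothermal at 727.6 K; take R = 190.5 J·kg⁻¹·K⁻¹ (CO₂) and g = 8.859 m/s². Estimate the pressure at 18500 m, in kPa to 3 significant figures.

P ≈ 2670 kPa

Scale height: H = RT/g = 190.5 × 727.6 / 8.859 = 15646 m.
Between two levels, P₂ = P₁ exp(−Δz/H) with Δz = z₂ − z₁.
Δz = 18500 − 5770.0 = 12730 m; Δz/H = 12730/15646 = 0.81363.
P₂ = 6026 × exp(−0.81363) = 6026 × 0.44325 = 2671.0 kPa.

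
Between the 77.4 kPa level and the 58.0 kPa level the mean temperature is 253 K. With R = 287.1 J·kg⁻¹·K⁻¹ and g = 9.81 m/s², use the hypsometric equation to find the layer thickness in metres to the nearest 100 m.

Δz ≈ 2100 m

Hypsometric equation: Δz = (R T̄/g) ln(P₁/P₂).
R T̄/g = 287.1 × 253 / 9.81 = 7404.3 m.
ln(77.4/58.0) = ln(1.3345) = 0.28856.
Δz = 7404.3 × 0.28856 = 2136.6 m.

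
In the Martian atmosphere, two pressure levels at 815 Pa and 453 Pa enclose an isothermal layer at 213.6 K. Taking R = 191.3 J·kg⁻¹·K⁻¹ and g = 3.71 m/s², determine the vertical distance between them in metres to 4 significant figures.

Δz ≈ 6468 m

Hypsometric equation: Δz = (R T̄/g) ln(P₁/P₂).
R T̄/g = 191.3 × 213.6 / 3.71 = 11014 m.
ln(815/453) = ln(1.7991) = 0.58729.
Δz = 11014 × 0.58729 = 6468.4 m.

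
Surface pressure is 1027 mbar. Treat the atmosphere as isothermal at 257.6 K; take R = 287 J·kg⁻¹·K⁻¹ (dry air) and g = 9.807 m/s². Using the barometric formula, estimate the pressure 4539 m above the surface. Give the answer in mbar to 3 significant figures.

P ≈ 562 mbar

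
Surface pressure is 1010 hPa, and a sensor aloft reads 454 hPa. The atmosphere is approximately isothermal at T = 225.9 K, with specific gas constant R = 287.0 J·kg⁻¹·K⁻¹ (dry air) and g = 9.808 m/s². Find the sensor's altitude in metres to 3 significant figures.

z ≈ 5290 m

Scale height: H = RT/g = 287.0 × 225.9 / 9.808 = 6610.2 m.
Invert the barometric formula: z = H ln(P₀/P).
P₀/P = 1010/454 = 2.2247; ln(2.2247) = 0.79962.
z = 6610.2 × 0.79962 = 5285.6 m.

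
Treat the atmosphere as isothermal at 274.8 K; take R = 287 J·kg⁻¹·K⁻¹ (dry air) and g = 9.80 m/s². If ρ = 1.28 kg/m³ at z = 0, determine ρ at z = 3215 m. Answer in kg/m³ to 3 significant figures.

Scale height: H = RT/g = 287 × 274.8 / 9.80 = 8047.7 m.
In an isothermal atmosphere, density decays like pressure: ρ = ρ₀ exp(−z/H).
z/H = 3215.0/8047.7 = 0.39949; exp(−0.39949) = 0.67066.
ρ = 1.28 × 0.67066 = 0.85844 kg/m³.

ρ ≈ 0.858 kg/m³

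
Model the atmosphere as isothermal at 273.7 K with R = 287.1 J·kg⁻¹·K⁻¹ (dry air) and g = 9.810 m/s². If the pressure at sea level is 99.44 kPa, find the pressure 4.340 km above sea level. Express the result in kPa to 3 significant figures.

P ≈ 57.8 kPa

Scale height: H = RT/g = 287.1 × 273.7 / 9.810 = 8010.1 m.
Barometric formula: P = P₀ exp(−z/H).
z/H = 4340.0/8010.1 = 0.54182; exp(−0.54182) = 0.58169.
P = 99.44 × 0.58169 = 57.843 kPa.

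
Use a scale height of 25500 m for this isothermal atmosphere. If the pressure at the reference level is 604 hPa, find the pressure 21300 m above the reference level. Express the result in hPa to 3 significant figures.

P ≈ 262 hPa

Barometric formula: P = P₀ exp(−z/H).
z/H = 21300/25500 = 0.83529; exp(−0.83529) = 0.43375.
P = 604 × 0.43375 = 261.99 hPa.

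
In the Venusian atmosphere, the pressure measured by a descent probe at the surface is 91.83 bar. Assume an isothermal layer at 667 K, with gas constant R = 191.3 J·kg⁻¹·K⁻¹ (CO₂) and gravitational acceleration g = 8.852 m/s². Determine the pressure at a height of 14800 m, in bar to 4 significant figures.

Scale height: H = RT/g = 191.3 × 667 / 8.852 = 14414 m.
Barometric formula: P = P₀ exp(−z/H).
z/H = 14800/14414 = 1.0268; exp(−1.0268) = 0.35815.
P = 91.83 × 0.35815 = 32.889 bar.

P ≈ 32.89 bar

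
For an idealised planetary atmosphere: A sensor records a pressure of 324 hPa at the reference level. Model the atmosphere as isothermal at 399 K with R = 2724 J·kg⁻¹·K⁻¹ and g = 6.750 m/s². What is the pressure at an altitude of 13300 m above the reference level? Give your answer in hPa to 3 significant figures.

Scale height: H = RT/g = 2724 × 399 / 6.750 = 161020 m.
Barometric formula: P = P₀ exp(−z/H).
z/H = 13300/161020 = 0.082598; exp(−0.082598) = 0.92072.
P = 324 × 0.92072 = 298.31 hPa.

P ≈ 298 hPa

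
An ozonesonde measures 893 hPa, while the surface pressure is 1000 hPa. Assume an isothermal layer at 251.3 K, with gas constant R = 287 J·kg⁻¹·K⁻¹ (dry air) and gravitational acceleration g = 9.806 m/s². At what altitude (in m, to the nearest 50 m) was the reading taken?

z ≈ 850 m

Scale height: H = RT/g = 287 × 251.3 / 9.806 = 7355.0 m.
Invert the barometric formula: z = H ln(P₀/P).
P₀/P = 1000/893 = 1.1198; ln(1.1198) = 0.11315.
z = 7355.0 × 0.11315 = 832.22 m.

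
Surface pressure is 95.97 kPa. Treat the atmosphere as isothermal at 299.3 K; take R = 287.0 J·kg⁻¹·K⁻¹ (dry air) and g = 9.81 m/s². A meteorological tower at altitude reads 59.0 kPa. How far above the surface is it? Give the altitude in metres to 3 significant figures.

Scale height: H = RT/g = 287.0 × 299.3 / 9.81 = 8756.3 m.
Invert the barometric formula: z = H ln(P₀/P).
P₀/P = 95.97/59.0 = 1.6266; ln(1.6266) = 0.48649.
z = 8756.3 × 0.48649 = 4259.9 m.

z ≈ 4260 m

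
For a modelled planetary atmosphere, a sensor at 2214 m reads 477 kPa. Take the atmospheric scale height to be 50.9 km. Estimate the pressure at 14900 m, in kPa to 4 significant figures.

P ≈ 371.8 kPa

Between two levels, P₂ = P₁ exp(−Δz/H) with Δz = z₂ − z₁.
Δz = 14900 − 2214.0 = 12686 m; Δz/H = 12686/50900 = 0.24923.
P₂ = 477 × exp(−0.24923) = 477 × 0.77940 = 371.77 kPa.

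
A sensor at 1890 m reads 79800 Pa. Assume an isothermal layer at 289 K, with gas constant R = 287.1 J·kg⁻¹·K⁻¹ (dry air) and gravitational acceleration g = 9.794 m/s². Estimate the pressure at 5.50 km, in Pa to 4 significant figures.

Scale height: H = RT/g = 287.1 × 289 / 9.794 = 8471.7 m.
Between two levels, P₂ = P₁ exp(−Δz/H) with Δz = z₂ − z₁.
Δz = 5500.0 − 1890.0 = 3610.0 m; Δz/H = 3610.0/8471.7 = 0.42612.
P₂ = 79800 × exp(−0.42612) = 79800 × 0.65304 = 52113 Pa.

P ≈ 52110 Pa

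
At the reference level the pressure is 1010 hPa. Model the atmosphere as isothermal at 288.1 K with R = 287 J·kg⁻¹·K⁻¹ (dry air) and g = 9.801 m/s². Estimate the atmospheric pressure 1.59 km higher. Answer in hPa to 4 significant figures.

Scale height: H = RT/g = 287 × 288.1 / 9.801 = 8436.4 m.
Barometric formula: P = P₀ exp(−z/H).
z/H = 1590.0/8436.4 = 0.18847; exp(−0.18847) = 0.82823.
P = 1010 × 0.82823 = 836.51 hPa.

P ≈ 836.5 hPa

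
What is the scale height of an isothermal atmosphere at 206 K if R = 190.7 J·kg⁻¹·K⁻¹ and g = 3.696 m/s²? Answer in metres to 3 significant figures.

H ≈ 10600 m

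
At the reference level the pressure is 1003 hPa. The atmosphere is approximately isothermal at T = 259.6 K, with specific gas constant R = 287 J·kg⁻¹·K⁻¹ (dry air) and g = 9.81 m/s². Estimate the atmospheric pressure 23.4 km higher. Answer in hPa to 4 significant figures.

P ≈ 46.05 hPa

Scale height: H = RT/g = 287 × 259.6 / 9.81 = 7594.8 m.
Barometric formula: P = P₀ exp(−z/H).
z/H = 23400/7594.8 = 3.0811; exp(−3.0811) = 0.045909.
P = 1003 × 0.045909 = 46.047 hPa.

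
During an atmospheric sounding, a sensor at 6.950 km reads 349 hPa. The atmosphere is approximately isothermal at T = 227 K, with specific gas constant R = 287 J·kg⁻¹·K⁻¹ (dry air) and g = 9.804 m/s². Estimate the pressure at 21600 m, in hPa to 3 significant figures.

Scale height: H = RT/g = 287 × 227 / 9.804 = 6645.1 m.
Between two levels, P₂ = P₁ exp(−Δz/H) with Δz = z₂ − z₁.
Δz = 21600 − 6950.0 = 14650 m; Δz/H = 14650/6645.1 = 2.2046.
P₂ = 349 × exp(−2.2046) = 349 × 0.11029 = 38.491 hPa.

P ≈ 38.5 hPa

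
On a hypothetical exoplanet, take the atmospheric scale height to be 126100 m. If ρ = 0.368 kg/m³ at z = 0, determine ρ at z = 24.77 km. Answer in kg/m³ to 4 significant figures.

ρ ≈ 0.3024 kg/m³

In an isothermal atmosphere, density decays like pressure: ρ = ρ₀ exp(−z/H).
z/H = 24770/126100 = 0.19643; exp(−0.19643) = 0.82166.
ρ = 0.368 × 0.82166 = 0.30237 kg/m³.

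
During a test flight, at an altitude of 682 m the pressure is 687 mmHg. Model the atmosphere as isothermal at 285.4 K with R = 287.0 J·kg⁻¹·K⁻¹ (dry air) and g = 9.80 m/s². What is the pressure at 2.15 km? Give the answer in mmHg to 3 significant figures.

P ≈ 576 mmHg

Scale height: H = RT/g = 287.0 × 285.4 / 9.80 = 8358.1 m.
Between two levels, P₂ = P₁ exp(−Δz/H) with Δz = z₂ − z₁.
Δz = 2150.0 − 682.00 = 1468.0 m; Δz/H = 1468.0/8358.1 = 0.17564.
P₂ = 687 × exp(−0.17564) = 687 × 0.83892 = 576.34 mmHg.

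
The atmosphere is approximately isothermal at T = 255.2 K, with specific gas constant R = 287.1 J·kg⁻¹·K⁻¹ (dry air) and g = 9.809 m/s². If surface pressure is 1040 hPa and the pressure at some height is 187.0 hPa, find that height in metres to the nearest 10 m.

z ≈ 12820 m

Scale height: H = RT/g = 287.1 × 255.2 / 9.809 = 7469.5 m.
Invert the barometric formula: z = H ln(P₀/P).
P₀/P = 1040/187.0 = 5.5615; ln(5.5615) = 1.7159.
z = 7469.5 × 1.7159 = 12817 m.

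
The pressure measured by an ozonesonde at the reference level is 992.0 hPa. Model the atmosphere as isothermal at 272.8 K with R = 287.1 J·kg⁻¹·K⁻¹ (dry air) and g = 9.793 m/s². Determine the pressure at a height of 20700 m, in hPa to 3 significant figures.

P ≈ 74.5 hPa

Scale height: H = RT/g = 287.1 × 272.8 / 9.793 = 7997.6 m.
Barometric formula: P = P₀ exp(−z/H).
z/H = 20700/7997.6 = 2.5883; exp(−2.5883) = 0.075148.
P = 992.0 × 0.075148 = 74.547 hPa.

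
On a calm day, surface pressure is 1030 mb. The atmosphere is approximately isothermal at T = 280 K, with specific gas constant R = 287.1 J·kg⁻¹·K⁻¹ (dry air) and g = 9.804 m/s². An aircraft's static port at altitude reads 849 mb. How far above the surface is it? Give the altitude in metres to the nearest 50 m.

Scale height: H = RT/g = 287.1 × 280 / 9.804 = 8199.5 m.
Invert the barometric formula: z = H ln(P₀/P).
P₀/P = 1030/849 = 1.2132; ln(1.2132) = 0.19326.
z = 8199.5 × 0.19326 = 1584.6 m.

z ≈ 1600 m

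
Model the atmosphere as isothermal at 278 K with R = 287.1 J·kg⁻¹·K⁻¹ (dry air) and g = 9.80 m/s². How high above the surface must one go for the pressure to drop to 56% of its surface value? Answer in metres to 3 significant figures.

z ≈ 4720 m

Scale height: H = RT/g = 287.1 × 278 / 9.80 = 8144.3 m.
Set P/P₀ = exp(−z/H) = 0.56, so z = −H ln(0.56).
−ln(0.56) = 0.57982; z = 8144.3 × 0.57982 = 4722.2 m.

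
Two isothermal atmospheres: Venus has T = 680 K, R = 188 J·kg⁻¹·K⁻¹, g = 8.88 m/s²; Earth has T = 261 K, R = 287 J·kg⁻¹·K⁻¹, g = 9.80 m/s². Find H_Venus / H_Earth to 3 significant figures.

H = RT/g for each body.
H_Venus = 188 × 680 / 8.88 = 14396 m.
H_Earth = 287 × 261 / 9.80 = 7643.6 m.
H_Venus/H_Earth = 14396/7643.6 = 1.8834.

H_Venus/H_Earth ≈ 1.88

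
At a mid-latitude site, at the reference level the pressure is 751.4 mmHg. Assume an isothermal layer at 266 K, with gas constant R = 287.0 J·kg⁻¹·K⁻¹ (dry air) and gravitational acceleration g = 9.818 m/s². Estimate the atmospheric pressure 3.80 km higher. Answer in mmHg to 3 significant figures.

P ≈ 461 mmHg

Scale height: H = RT/g = 287.0 × 266 / 9.818 = 7775.7 m.
Barometric formula: P = P₀ exp(−z/H).
z/H = 3800.0/7775.7 = 0.48870; exp(−0.48870) = 0.61342.
P = 751.4 × 0.61342 = 460.92 mmHg.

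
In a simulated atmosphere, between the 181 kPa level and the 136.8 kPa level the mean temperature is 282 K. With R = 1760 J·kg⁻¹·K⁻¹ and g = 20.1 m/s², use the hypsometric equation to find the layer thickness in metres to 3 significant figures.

Δz ≈ 6910 m

Hypsometric equation: Δz = (R T̄/g) ln(P₁/P₂).
R T̄/g = 1760 × 282 / 20.1 = 24693 m.
ln(181/136.8) = ln(1.3231) = 0.27998.
Δz = 24693 × 0.27998 = 6913.5 m.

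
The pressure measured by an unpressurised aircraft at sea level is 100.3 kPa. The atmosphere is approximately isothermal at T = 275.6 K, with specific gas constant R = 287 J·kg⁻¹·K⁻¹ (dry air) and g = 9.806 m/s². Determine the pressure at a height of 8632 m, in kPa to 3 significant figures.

Scale height: H = RT/g = 287 × 275.6 / 9.806 = 8066.2 m.
Barometric formula: P = P₀ exp(−z/H).
z/H = 8632.0/8066.2 = 1.0701; exp(−1.0701) = 0.34297.
P = 100.3 × 0.34297 = 34.400 kPa.

P ≈ 34.4 kPa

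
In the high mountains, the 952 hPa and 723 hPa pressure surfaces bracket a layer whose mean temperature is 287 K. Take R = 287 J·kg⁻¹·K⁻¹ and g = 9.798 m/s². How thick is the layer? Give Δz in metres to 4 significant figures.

Δz ≈ 2313 m

Hypsometric equation: Δz = (R T̄/g) ln(P₁/P₂).
R T̄/g = 287 × 287 / 9.798 = 8406.7 m.
ln(952/723) = ln(1.3167) = 0.27513.
Δz = 8406.7 × 0.27513 = 2312.9 m.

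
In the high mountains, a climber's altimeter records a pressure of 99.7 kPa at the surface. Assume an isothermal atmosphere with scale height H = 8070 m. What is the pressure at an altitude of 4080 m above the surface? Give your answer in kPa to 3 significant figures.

Barometric formula: P = P₀ exp(−z/H).
z/H = 4080.0/8070.0 = 0.50558; exp(−0.50558) = 0.60316.
P = 99.7 × 0.60316 = 60.135 kPa.

P ≈ 60.1 kPa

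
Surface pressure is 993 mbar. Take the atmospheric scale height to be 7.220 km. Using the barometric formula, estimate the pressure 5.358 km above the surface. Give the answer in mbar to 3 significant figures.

P ≈ 473 mbar

Barometric formula: P = P₀ exp(−z/H).
z/H = 5358.0/7220.0 = 0.74211; exp(−0.74211) = 0.47611.
P = 993 × 0.47611 = 472.78 mbar.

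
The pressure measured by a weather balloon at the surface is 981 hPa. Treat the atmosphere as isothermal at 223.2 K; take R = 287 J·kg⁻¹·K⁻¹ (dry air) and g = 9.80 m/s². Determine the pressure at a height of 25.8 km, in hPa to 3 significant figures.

Scale height: H = RT/g = 287 × 223.2 / 9.80 = 6536.6 m.
Barometric formula: P = P₀ exp(−z/H).
z/H = 25800/6536.6 = 3.9470; exp(−3.9470) = 0.019313.
P = 981 × 0.019313 = 18.946 hPa.

P ≈ 18.9 hPa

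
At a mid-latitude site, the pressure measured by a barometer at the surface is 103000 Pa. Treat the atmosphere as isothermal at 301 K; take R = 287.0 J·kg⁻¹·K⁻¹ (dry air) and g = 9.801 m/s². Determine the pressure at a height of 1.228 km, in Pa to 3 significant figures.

P ≈ 89600 Pa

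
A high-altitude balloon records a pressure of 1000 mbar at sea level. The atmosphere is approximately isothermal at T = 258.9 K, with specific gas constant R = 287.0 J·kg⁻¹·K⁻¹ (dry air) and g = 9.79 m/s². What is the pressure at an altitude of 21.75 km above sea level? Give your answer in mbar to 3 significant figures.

Scale height: H = RT/g = 287.0 × 258.9 / 9.79 = 7589.8 m.
Barometric formula: P = P₀ exp(−z/H).
z/H = 21750/7589.8 = 2.8657; exp(−2.8657) = 0.056943.
P = 1000 × 0.056943 = 56.943 mbar.

P ≈ 56.9 mbar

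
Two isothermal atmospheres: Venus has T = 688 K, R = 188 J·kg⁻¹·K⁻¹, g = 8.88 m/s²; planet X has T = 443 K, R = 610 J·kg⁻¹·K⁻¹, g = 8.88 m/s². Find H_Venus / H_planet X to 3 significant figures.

H_Venus/H_planet X ≈ 0.479

H = RT/g for each body.
H_Venus = 188 × 688 / 8.88 = 14566 m.
H_planet X = 610 × 443 / 8.88 = 30431 m.
H_Venus/H_planet X = 14566/30431 = 0.47866.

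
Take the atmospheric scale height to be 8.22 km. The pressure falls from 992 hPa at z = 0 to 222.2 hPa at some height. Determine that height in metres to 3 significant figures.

z ≈ 12300 m

Invert the barometric formula: z = H ln(P₀/P).
P₀/P = 992/222.2 = 4.4644; ln(4.4644) = 1.4961.
z = 8220.0 × 1.4961 = 12298 m.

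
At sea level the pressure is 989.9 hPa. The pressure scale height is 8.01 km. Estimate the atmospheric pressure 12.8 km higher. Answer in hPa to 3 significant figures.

Barometric formula: P = P₀ exp(−z/H).
z/H = 12800/8010.0 = 1.5980; exp(−1.5980) = 0.20230.
P = 989.9 × 0.20230 = 200.26 hPa.

P ≈ 200 hPa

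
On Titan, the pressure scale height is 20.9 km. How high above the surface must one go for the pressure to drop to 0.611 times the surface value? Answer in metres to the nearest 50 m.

Set P/P₀ = exp(−z/H) = 0.611, so z = −H ln(0.611).
−ln(0.611) = 0.49266; z = 20900 × 0.49266 = 10297 m.

z ≈ 10300 m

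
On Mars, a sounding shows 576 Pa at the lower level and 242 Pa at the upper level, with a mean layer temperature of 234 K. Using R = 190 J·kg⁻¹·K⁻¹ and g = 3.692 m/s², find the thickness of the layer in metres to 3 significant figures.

Δz ≈ 10400 m

Hypsometric equation: Δz = (R T̄/g) ln(P₁/P₂).
R T̄/g = 190 × 234 / 3.692 = 12042 m.
ln(576/242) = ln(2.3802) = 0.86718.
Δz = 12042 × 0.86718 = 10443 m.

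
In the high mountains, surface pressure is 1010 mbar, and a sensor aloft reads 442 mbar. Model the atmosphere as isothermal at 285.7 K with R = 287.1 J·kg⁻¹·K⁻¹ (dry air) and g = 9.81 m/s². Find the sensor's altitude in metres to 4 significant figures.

z ≈ 6910 m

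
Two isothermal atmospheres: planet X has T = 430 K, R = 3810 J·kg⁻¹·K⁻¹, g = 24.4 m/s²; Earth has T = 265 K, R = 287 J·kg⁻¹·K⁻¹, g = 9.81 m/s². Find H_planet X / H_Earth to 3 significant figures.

H_planet X/H_Earth ≈ 8.66

H = RT/g for each body.
H_planet X = 3810 × 430 / 24.4 = 67143 m.
H_Earth = 287 × 265 / 9.81 = 7752.8 m.
H_planet X/H_Earth = 67143/7752.8 = 8.6605.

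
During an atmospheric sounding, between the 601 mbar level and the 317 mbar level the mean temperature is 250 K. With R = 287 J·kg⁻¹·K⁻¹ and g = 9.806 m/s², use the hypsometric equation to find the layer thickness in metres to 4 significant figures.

Δz ≈ 4681 m

Hypsometric equation: Δz = (R T̄/g) ln(P₁/P₂).
R T̄/g = 287 × 250 / 9.806 = 7316.9 m.
ln(601/317) = ln(1.8959) = 0.63969.
Δz = 7316.9 × 0.63969 = 4680.5 m.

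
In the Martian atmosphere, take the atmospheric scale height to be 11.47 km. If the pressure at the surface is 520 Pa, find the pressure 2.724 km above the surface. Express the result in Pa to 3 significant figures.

P ≈ 410 Pa

Barometric formula: P = P₀ exp(−z/H).
z/H = 2724.0/11470 = 0.23749; exp(−0.23749) = 0.78860.
P = 520 × 0.78860 = 410.07 Pa.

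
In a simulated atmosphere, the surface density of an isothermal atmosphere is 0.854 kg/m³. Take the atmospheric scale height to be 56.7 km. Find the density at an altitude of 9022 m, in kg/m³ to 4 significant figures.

In an isothermal atmosphere, density decays like pressure: ρ = ρ₀ exp(−z/H).
z/H = 9022.0/56700 = 0.15912; exp(−0.15912) = 0.85289.
ρ = 0.854 × 0.85289 = 0.72837 kg/m³.

ρ ≈ 0.7284 kg/m³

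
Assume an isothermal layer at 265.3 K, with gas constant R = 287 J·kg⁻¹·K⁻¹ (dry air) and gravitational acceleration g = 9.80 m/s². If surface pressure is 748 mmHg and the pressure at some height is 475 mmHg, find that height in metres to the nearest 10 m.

z ≈ 3530 m

Scale height: H = RT/g = 287 × 265.3 / 9.80 = 7769.5 m.
Invert the barometric formula: z = H ln(P₀/P).
P₀/P = 748/475 = 1.5747; ln(1.5747) = 0.45406.
z = 7769.5 × 0.45406 = 3527.8 m.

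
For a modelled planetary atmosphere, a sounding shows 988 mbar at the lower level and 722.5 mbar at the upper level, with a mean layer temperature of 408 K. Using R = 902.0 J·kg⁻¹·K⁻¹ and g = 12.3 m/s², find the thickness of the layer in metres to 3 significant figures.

Δz ≈ 9360 m

Hypsometric equation: Δz = (R T̄/g) ln(P₁/P₂).
R T̄/g = 902.0 × 408 / 12.3 = 29920 m.
ln(988/722.5) = ln(1.3675) = 0.31298.
Δz = 29920 × 0.31298 = 9364.4 m.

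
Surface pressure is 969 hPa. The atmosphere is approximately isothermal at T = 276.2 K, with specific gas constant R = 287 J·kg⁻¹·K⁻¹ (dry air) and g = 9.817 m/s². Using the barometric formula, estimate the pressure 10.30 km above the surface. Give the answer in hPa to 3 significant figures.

P ≈ 271 hPa

Scale height: H = RT/g = 287 × 276.2 / 9.817 = 8074.7 m.
Barometric formula: P = P₀ exp(−z/H).
z/H = 10300/8074.7 = 1.2756; exp(−1.2756) = 0.27926.
P = 969 × 0.27926 = 270.60 hPa.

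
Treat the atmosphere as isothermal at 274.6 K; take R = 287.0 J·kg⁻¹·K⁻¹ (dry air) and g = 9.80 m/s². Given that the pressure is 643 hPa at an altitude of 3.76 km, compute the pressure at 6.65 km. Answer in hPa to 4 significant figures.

Scale height: H = RT/g = 287.0 × 274.6 / 9.80 = 8041.9 m.
Between two levels, P₂ = P₁ exp(−Δz/H) with Δz = z₂ − z₁.
Δz = 6650.0 − 3760.0 = 2890.0 m; Δz/H = 2890.0/8041.9 = 0.35937.
P₂ = 643 × exp(−0.35937) = 643 × 0.69812 = 448.89 hPa.

P ≈ 448.9 hPa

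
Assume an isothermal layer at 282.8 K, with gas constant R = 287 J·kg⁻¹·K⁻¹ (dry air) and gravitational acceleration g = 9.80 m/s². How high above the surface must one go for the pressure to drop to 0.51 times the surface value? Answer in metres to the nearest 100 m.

Scale height: H = RT/g = 287 × 282.8 / 9.80 = 8282.0 m.
Set P/P₀ = exp(−z/H) = 0.51, so z = −H ln(0.51).
−ln(0.51) = 0.67334; z = 8282.0 × 0.67334 = 5576.6 m.

z ≈ 5600 m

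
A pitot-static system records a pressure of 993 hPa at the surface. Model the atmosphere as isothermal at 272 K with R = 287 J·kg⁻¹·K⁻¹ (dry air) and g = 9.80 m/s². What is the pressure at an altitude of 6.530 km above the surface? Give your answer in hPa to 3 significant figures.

Scale height: H = RT/g = 287 × 272 / 9.80 = 7965.7 m.
Barometric formula: P = P₀ exp(−z/H).
z/H = 6530.0/7965.7 = 0.81976; exp(−0.81976) = 0.44054.
P = 993 × 0.44054 = 437.46 hPa.

P ≈ 437 hPa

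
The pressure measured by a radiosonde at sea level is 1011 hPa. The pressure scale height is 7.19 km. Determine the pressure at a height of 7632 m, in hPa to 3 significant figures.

Barometric formula: P = P₀ exp(−z/H).
z/H = 7632.0/7190.0 = 1.0615; exp(−1.0615) = 0.34594.
P = 1011 × 0.34594 = 349.75 hPa.

P ≈ 350 hPa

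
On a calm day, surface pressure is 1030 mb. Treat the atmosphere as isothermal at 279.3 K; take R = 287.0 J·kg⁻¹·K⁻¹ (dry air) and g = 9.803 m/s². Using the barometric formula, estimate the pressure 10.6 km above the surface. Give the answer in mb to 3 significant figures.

Scale height: H = RT/g = 287.0 × 279.3 / 9.803 = 8177.0 m.
Barometric formula: P = P₀ exp(−z/H).
z/H = 10600/8177.0 = 1.2963; exp(−1.2963) = 0.27354.
P = 1030 × 0.27354 = 281.75 mb.

P ≈ 282 mb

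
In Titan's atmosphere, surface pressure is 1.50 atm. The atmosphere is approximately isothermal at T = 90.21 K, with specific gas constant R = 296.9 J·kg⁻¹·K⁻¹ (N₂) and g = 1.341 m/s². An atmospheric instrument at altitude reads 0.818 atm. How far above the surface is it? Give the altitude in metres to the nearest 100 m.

Scale height: H = RT/g = 296.9 × 90.21 / 1.341 = 19973 m.
Invert the barometric formula: z = H ln(P₀/P).
P₀/P = 1.50/0.818 = 1.8337; ln(1.8337) = 0.60634.
z = 19973 × 0.60634 = 12110 m.

z ≈ 12100 m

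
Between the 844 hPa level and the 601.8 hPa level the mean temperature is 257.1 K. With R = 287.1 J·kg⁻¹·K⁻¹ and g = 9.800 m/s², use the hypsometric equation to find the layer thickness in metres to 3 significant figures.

Δz ≈ 2550 m

Hypsometric equation: Δz = (R T̄/g) ln(P₁/P₂).
R T̄/g = 287.1 × 257.1 / 9.800 = 7532.0 m.
ln(844/601.8) = ln(1.4025) = 0.33826.
Δz = 7532.0 × 0.33826 = 2547.8 m.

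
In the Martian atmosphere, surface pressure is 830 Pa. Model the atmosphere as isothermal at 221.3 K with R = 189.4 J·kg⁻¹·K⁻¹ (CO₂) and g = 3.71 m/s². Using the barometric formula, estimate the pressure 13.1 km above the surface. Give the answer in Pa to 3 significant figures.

Scale height: H = RT/g = 189.4 × 221.3 / 3.71 = 11298 m.
Barometric formula: P = P₀ exp(−z/H).
z/H = 13100/11298 = 1.1595; exp(−1.1595) = 0.31364.
P = 830 × 0.31364 = 260.32 Pa.

P ≈ 260 Pa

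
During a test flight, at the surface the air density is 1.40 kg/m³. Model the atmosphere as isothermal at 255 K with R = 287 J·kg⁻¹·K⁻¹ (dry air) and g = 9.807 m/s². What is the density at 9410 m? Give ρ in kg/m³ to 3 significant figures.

ρ ≈ 0.397 kg/m³

Scale height: H = RT/g = 287 × 255 / 9.807 = 7462.5 m.
In an isothermal atmosphere, density decays like pressure: ρ = ρ₀ exp(−z/H).
z/H = 9410.0/7462.5 = 1.2610; exp(−1.2610) = 0.28337.
ρ = 1.40 × 0.28337 = 0.39672 kg/m³.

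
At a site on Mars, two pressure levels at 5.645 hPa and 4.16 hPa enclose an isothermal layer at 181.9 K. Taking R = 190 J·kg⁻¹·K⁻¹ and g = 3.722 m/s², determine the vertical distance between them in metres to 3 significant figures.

Hypsometric equation: Δz = (R T̄/g) ln(P₁/P₂).
R T̄/g = 190 × 181.9 / 3.722 = 9285.6 m.
ln(5.645/4.16) = ln(1.3570) = 0.30528.
Δz = 9285.6 × 0.30528 = 2834.7 m.

Δz ≈ 2830 m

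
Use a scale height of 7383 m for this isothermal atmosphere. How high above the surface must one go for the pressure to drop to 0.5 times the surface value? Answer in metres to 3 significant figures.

z ≈ 5120 m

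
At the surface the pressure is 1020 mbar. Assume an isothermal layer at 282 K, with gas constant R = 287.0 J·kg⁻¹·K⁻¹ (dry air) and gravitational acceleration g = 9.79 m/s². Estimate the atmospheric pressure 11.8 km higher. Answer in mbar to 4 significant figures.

Scale height: H = RT/g = 287.0 × 282 / 9.79 = 8267.0 m.
Barometric formula: P = P₀ exp(−z/H).
z/H = 11800/8267.0 = 1.4274; exp(−1.4274) = 0.23993.
P = 1020 × 0.23993 = 244.73 mbar.

P ≈ 244.7 mbar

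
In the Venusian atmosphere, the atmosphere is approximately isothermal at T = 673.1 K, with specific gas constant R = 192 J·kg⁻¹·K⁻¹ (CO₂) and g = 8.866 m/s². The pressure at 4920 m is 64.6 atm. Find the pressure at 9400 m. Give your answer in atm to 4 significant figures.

P ≈ 47.51 atm

Scale height: H = RT/g = 192 × 673.1 / 8.866 = 14576 m.
Between two levels, P₂ = P₁ exp(−Δz/H) with Δz = z₂ − z₁.
Δz = 9400.0 − 4920.0 = 4480.0 m; Δz/H = 4480.0/14576 = 0.30735.
P₂ = 64.6 × exp(−0.30735) = 64.6 × 0.73539 = 47.506 atm.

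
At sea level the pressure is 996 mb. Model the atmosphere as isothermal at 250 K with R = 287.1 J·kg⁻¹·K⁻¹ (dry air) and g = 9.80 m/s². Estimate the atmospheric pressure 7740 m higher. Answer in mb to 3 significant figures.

Scale height: H = RT/g = 287.1 × 250 / 9.80 = 7324.0 m.
Barometric formula: P = P₀ exp(−z/H).
z/H = 7740.0/7324.0 = 1.0568; exp(−1.0568) = 0.34757.
P = 996 × 0.34757 = 346.18 mb.

P ≈ 346 mb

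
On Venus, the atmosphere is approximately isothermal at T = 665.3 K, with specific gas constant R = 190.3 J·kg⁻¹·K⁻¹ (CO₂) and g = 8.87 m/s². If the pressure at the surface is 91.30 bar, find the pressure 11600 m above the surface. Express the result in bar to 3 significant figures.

Scale height: H = RT/g = 190.3 × 665.3 / 8.87 = 14274 m.
Barometric formula: P = P₀ exp(−z/H).
z/H = 11600/14274 = 0.81267; exp(−0.81267) = 0.44367.
P = 91.30 × 0.44367 = 40.507 bar.

P ≈ 40.5 bar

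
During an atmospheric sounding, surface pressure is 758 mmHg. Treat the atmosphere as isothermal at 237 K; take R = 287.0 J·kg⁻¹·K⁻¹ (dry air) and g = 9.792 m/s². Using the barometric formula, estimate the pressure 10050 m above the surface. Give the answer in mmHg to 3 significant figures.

P ≈ 178 mmHg

Scale height: H = RT/g = 287.0 × 237 / 9.792 = 6946.4 m.
Barometric formula: P = P₀ exp(−z/H).
z/H = 10050/6946.4 = 1.4468; exp(−1.4468) = 0.23532.
P = 758 × 0.23532 = 178.37 mmHg.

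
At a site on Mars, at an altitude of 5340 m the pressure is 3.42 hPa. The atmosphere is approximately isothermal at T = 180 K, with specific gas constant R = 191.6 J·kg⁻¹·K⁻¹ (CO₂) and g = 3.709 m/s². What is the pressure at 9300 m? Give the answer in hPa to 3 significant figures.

P ≈ 2.23 hPa

Scale height: H = RT/g = 191.6 × 180 / 3.709 = 9298.5 m.
Between two levels, P₂ = P₁ exp(−Δz/H) with Δz = z₂ − z₁.
Δz = 9300.0 − 5340.0 = 3960.0 m; Δz/H = 3960.0/9298.5 = 0.42588.
P₂ = 3.42 × exp(−0.42588) = 3.42 × 0.65319 = 2.2339 hPa.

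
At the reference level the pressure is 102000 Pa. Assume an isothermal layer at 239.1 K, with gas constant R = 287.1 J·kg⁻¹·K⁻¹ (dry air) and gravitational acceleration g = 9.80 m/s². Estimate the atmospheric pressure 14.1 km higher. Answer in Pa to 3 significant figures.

P ≈ 13600 Pa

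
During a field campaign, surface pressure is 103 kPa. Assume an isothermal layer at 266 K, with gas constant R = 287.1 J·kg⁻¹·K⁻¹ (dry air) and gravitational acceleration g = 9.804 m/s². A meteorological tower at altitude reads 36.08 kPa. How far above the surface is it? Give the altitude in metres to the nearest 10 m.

z ≈ 8170 m

Scale height: H = RT/g = 287.1 × 266 / 9.804 = 7789.5 m.
Invert the barometric formula: z = H ln(P₀/P).
P₀/P = 103/36.08 = 2.8548; ln(2.8548) = 1.0490.
z = 7789.5 × 1.0490 = 8171.2 m.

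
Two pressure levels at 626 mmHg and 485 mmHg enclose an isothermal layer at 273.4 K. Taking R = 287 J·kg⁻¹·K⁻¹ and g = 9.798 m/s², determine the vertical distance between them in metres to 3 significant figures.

Hypsometric equation: Δz = (R T̄/g) ln(P₁/P₂).
R T̄/g = 287 × 273.4 / 9.798 = 8008.3 m.
ln(626/485) = ln(1.2907) = 0.25518.
Δz = 8008.3 × 0.25518 = 2043.6 m.

Δz ≈ 2040 m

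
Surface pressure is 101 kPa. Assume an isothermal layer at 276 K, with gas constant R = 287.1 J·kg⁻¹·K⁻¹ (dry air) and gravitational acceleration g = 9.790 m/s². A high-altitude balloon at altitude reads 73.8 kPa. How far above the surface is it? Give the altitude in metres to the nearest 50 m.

z ≈ 2550 m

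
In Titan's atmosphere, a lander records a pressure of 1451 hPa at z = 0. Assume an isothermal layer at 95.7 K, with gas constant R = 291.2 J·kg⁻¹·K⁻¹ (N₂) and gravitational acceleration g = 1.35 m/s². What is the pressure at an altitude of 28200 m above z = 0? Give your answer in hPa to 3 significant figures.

P ≈ 370 hPa

Scale height: H = RT/g = 291.2 × 95.7 / 1.35 = 20643 m.
Barometric formula: P = P₀ exp(−z/H).
z/H = 28200/20643 = 1.3661; exp(−1.3661) = 0.25510.
P = 1451 × 0.25510 = 370.15 hPa.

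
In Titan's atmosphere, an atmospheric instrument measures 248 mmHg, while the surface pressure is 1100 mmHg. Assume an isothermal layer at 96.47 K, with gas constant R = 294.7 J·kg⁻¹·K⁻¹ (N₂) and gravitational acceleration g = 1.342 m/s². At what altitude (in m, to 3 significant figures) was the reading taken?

z ≈ 31600 m

Scale height: H = RT/g = 294.7 × 96.47 / 1.342 = 21185 m.
Invert the barometric formula: z = H ln(P₀/P).
P₀/P = 1100/248 = 4.4355; ln(4.4355) = 1.4896.
z = 21185 × 1.4896 = 31557 m.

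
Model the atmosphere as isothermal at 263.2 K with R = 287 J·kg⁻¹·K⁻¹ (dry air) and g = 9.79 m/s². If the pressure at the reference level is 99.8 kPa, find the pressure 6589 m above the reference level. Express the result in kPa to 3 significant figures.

P ≈ 42.5 kPa

Scale height: H = RT/g = 287 × 263.2 / 9.79 = 7715.9 m.
Barometric formula: P = P₀ exp(−z/H).
z/H = 6589.0/7715.9 = 0.85395; exp(−0.85395) = 0.42573.
P = 99.8 × 0.42573 = 42.488 kPa.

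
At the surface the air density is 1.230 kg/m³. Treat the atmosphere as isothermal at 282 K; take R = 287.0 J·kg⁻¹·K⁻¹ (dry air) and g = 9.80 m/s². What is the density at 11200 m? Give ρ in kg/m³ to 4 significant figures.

ρ ≈ 0.3169 kg/m³

Scale height: H = RT/g = 287.0 × 282 / 9.80 = 8258.6 m.
In an isothermal atmosphere, density decays like pressure: ρ = ρ₀ exp(−z/H).
z/H = 11200/8258.6 = 1.3562; exp(−1.3562) = 0.25764.
ρ = 1.230 × 0.25764 = 0.31690 kg/m³.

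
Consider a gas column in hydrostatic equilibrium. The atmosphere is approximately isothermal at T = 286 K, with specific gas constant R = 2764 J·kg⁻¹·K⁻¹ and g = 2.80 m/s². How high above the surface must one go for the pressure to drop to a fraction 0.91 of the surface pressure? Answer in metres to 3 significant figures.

z ≈ 26600 m

Scale height: H = RT/g = 2764 × 286 / 2.80 = 282320 m.
Set P/P₀ = exp(−z/H) = 0.91, so z = −H ln(0.91).
−ln(0.91) = 0.094311; z = 282320 × 0.094311 = 26626 m.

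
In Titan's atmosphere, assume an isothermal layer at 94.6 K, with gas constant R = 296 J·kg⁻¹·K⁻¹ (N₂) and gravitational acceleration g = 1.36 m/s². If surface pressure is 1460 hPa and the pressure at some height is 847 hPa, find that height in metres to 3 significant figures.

Scale height: H = RT/g = 296 × 94.6 / 1.36 = 20589 m.
Invert the barometric formula: z = H ln(P₀/P).
P₀/P = 1460/847 = 1.7237; ln(1.7237) = 0.54447.
z = 20589 × 0.54447 = 11210 m.

z ≈ 11200 m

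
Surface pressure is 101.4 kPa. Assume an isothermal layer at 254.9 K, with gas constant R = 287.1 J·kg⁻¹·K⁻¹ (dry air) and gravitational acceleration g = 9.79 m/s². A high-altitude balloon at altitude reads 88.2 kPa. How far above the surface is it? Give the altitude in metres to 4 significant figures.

z ≈ 1043 m

Scale height: H = RT/g = 287.1 × 254.9 / 9.79 = 7475.2 m.
Invert the barometric formula: z = H ln(P₀/P).
P₀/P = 101.4/88.2 = 1.1497; ln(1.1497) = 0.13950.
z = 7475.2 × 0.13950 = 1042.8 m.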